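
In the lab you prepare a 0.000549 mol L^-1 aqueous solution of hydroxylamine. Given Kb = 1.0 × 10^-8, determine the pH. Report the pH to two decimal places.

NH2OH + H2O ⇌ NH3OH+ + OH-
From the ICE table, Kb = [OH-]²/(0.000549 − [OH-]) = 1.0 × 10^-8.
Since Kb ≪ C₀, [OH-] ≈ √(Kb·C₀) = 2.34 × 10^-6 M.
pOH = −log(2.34 × 10^-6) = 5.63; pH = 14.00 − 5.63 = 8.37

pH = 8.37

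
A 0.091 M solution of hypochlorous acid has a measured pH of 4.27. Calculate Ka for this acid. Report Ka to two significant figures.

[H+] = 10^(-4.27) = 5.37 × 10^-5 M
At equilibrium [HA] = 0.091 − 5.37 × 10^-5 = 9.09 × 10^-2 M
Ka = [H+][A-]/[HA] = (5.37 × 10^-5)² / 9.09 × 10^-2 = 3.2 × 10^-8

Ka = 3.2 × 10^-8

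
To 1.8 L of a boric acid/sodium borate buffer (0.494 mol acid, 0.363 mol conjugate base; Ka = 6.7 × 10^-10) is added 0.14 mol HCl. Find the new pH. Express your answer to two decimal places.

pH = 8.72

After neutralization: n(B(OH)3) = 0.634 mol, n(B(OH)4-) = 0.223 mol.
pKa = −log(6.7 × 10^-10) = 9.174
Henderson–Hasselbalch with mole ratio 0.223/0.634: pH = 9.174 + (-0.454)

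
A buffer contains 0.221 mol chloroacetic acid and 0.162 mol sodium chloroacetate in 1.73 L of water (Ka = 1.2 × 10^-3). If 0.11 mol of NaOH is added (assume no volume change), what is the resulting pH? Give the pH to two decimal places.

pH = 3.31

After neutralization: n(ClCH2COOH) = 0.111 mol, n(ClCH2COO-) = 0.272 mol.
pKa = −log(1.2 × 10^-3) = 2.921
pH = pKa + log(n_ClCH2COO-/n_ClCH2COOH) = 2.921 + log(0.272/0.111) = 2.921 + (+0.389)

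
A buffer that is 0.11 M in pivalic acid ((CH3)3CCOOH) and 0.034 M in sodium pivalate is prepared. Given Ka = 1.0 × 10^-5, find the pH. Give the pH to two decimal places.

pH = 4.49

pKa = −log(1.0 × 10^-5) = 5.000
pH = pKa + log([A⁻]/[HA]) = 5.000 + log(0.034/0.11)
pH = 5.000 + (-0.510) = 4.49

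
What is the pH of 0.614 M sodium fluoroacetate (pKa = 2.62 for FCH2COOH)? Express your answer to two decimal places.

FCH2COO- is the conjugate base of the weak acid FCH2COOH.
Ka = 10^(−2.62) = 2.40 × 10^-3
Kb = Kw/Ka = 1.0×10^-14 / 2.40 × 10^-3 = 4.17 × 10^-12
Let x = [OH-] at equilibrium. Kb = x²/(0.614 − x).
Neglecting x in the denominator: x = √(4.17 × 10^-12 × 0.614) = 1.60 × 10^-6 M
pOH = −log(1.60 × 10^-6) = 5.80; pH = 14.00 − 5.80 = 8.20

pH = 8.20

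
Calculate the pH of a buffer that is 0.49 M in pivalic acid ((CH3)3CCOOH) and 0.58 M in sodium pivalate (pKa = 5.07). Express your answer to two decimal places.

pH = 5.14

pH = pKa + log([A⁻]/[HA]) = 5.07 + log(0.58/0.49)
pH = 5.07 + (+0.073) = 5.14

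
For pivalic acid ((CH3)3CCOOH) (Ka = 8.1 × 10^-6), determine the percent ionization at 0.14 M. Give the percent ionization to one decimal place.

(CH3)3CCOOH ⇌ (CH3)3CCOO- + H+; let x = [H+] at equilibrium.
x ≈ √(Ka·C₀) = √(8.1 × 10^-6 × 0.14) = 1.06 × 10^-3 M
Fraction ionized = 1.06 × 10^-3 / 0.14 = 0.0076 → 0.8%

0.8%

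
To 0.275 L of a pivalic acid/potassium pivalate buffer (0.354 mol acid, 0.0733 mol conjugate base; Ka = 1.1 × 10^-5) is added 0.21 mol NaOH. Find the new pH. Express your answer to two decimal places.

pH = 5.25

After neutralization: n((CH3)3CCOOH) = 0.144 mol, n((CH3)3CCOO-) = 0.283 mol.
pKa = −log(1.1 × 10^-5) = 4.959
pH = pKa + log(n_(CH3)3CCOO-/n_(CH3)3CCOOH) = 4.959 + log(0.283/0.144) = 4.959 + (+0.293)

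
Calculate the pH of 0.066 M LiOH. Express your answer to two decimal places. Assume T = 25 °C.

LiOH is a strong base; [OH-] = 0.066 M.
pOH = -log(0.066) = 1.18
pH = 14.00 - 1.18 = 12.82

pH = 12.82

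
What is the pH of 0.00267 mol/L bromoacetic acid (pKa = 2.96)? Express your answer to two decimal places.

pH = 2.90

BrCH2COOH ⇌ BrCH2COO- + H+
Ka = 10^(−2.96) = 1.10 × 10^-3
From the ICE table, Ka = [H+]²/(0.00267 − [H+]) = 1.10 × 10^-3.
The 5% rule fails; solving [H+]² + Ka·[H+] − Ka·C₀ = 0 exactly:
[H+] = [−0.0011 + √(0.0011² + 1.17e-05)]/2 = 1.25 × 10^-3 M
pH = −log(1.25 × 10^-3) = 2.90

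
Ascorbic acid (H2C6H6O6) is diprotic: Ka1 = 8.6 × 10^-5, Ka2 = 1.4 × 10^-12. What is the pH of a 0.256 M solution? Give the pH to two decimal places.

pH = 2.33

Ka1 ≫ Ka2, so treat the first dissociation as the only significant source of H+.
Ka1 = x²/(0.256 − x) = 8.6 × 10^-5
x ≈ √(8.6 × 10^-5 × 0.256) = 4.69 × 10^-3 M
pH = −log(4.69 × 10^-3) = 2.33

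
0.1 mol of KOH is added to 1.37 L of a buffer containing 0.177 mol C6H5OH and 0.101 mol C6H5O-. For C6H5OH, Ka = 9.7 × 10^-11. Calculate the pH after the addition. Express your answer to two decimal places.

pH = 10.43

OH- converts C6H5OH to C6H5O-: C6H5OH → 0.077 mol, C6H5O- → 0.201 mol.
pKa = −log(9.7 × 10^-11) = 10.013
Henderson–Hasselbalch with mole ratio 0.201/0.077: pH = 10.013 + (+0.417)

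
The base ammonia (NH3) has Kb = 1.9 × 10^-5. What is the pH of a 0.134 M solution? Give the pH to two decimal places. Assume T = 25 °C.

pH = 11.20

NH3 + H2O ⇌ NH4+ + OH-
Let x = [OH-] at equilibrium. Kb = x²/(0.134 − x).
Assume x ≪ 0.134: x ≈ √(1.9 × 10^-5 × 0.134) = 1.60 × 10^-3 M
Check: 1.2% ionized — well under 5%, approximation valid.
pOH = 2.80, so pH = 14.00 − pOH = 11.20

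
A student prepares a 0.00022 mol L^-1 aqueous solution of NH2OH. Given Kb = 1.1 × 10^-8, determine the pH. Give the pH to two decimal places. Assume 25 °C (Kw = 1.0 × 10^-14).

NH2OH + H2O ⇌ NH3OH+ + OH-
Kb = x²/(0.00022 − x) = 1.1 × 10^-8
Since Kb ≪ C₀, x ≈ √(Kb·C₀) = 1.56 × 10^-6 M.
Check: 0.71% ionized — well under 5%, approximation valid.
pOH = 5.81, so pH = 14.00 − pOH = 8.19

pH = 8.19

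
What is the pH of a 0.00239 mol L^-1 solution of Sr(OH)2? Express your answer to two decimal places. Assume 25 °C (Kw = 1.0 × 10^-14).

Sr(OH)2 is a strong base (each formula unit releases 2 OH-); [OH-] = 0.00478 M.
pOH = -log(0.00478) = 2.32
pH = 14.00 - 2.32 = 11.68

pH = 11.68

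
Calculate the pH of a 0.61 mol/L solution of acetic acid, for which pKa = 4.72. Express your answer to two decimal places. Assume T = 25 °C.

pH = 2.47

CH3COOH ⇌ CH3COO- + H+
Ka = 10^(−4.72) = 1.91 × 10^-5
From the ICE table, Ka = [H+]²/(0.61 − [H+]) = 1.91 × 10^-5.
Neglecting [H+] in the denominator: [H+] = √(1.91 × 10^-5 × 0.61) = 3.41 × 10^-3 M
Check: 0.56% ionized — well under 5%, approximation valid.
pH = −log(3.41 × 10^-3) = 2.47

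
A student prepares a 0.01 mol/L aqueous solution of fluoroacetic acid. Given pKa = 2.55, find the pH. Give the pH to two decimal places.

FCH2COOH ⇌ FCH2COO- + H+
Ka = 10^(−2.55) = 2.82 × 10^-3
Ka = x²/(0.01 − x) = 2.82 × 10^-3
The 5% rule fails; solving x² + Ka·x − Ka·C₀ = 0 exactly:
x = [−0.00282 + √(0.00282² + 0.000113)]/2 = 4.08 × 10^-3 M
pH = −log[H+] = −log(4.08 × 10^-3) = 2.39

pH = 2.39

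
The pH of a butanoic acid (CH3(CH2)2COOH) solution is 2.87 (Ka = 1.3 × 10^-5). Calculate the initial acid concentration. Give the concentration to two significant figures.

[H+] = 10^(-2.87) = 1.35 × 10^-3 M = x
Ka = x²/(C₀ − x) ⇒ C₀ = x + x²/Ka
C₀ = 1.35 × 10^-3 + (1.35 × 10^-3)²/(1.3 × 10^-5) = 1.42 × 10^-1 M

C₀ = 1.4 × 10^-1 M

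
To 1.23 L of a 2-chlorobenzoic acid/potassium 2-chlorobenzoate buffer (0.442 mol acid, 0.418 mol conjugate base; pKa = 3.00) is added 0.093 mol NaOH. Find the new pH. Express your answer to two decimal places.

pH = 3.17

After neutralization: n(ClC6H4COOH) = 0.349 mol, n(ClC6H4COO-) = 0.511 mol.
Henderson–Hasselbalch with mole ratio 0.511/0.349: pH = 3.00 + (+0.166)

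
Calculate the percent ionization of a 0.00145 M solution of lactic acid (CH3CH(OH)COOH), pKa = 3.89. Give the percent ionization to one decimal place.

CH3CH(OH)COOH ⇌ CH3CH(OH)COO- + H+; let x = [H+] at equilibrium.
Ka = 10^(−3.89) = 1.29 × 10^-4
Solve x² + 0.000129x − 1.87e-07 = 0 → x = 3.73 × 10^-4 M
Fraction ionized = 3.73 × 10^-4 / 0.00145 = 0.2572 → 25.7%

25.7%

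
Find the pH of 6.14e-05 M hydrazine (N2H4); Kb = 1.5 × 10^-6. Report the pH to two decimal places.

N2H4 + H2O ⇌ N2H5+ + OH-
Kb = [OH-]²/(6.14e-05 − [OH-]) = 1.5 × 10^-6
[OH-] is not negligible relative to C₀; solve [OH-]² + 1.5e-06·[OH-] − 9.21e-11 = 0.
[OH-] = (−Kb + √(Kb² + 4·Kb·C₀))/2 = 8.88 × 10^-6 M
pOH = 5.05, so pH = 14.00 − pOH = 8.95

pH = 8.95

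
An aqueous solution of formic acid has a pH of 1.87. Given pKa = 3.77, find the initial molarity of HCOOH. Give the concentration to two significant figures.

[H+] = 10^(-1.87) = 1.35 × 10^-2 M = x
Ka = 10^(−3.77) = 1.70 × 10^-4
Ka = x²/(C₀ − x) ⇒ C₀ = x + x²/Ka
C₀ = 1.35 × 10^-2 + (1.35 × 10^-2)²/(1.70 × 10^-4) = 1.09 M

C₀ = 1.1 M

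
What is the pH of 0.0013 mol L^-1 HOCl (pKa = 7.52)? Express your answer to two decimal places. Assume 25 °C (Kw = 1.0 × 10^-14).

HOCl ⇌ OCl- + H+
Ka = 10^(−7.52) = 3.02 × 10^-8
From the ICE table, Ka = x²/(0.0013 − x) = 3.02 × 10^-8.
Assume x ≪ 0.0013: x ≈ √(3.02 × 10^-8 × 0.0013) = 6.27 × 10^-6 M
pH = −log[H+] = −log(6.27 × 10^-6) = 5.20

pH = 5.20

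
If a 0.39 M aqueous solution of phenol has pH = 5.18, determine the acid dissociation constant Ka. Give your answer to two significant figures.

Ka = 1.1 × 10^-10

[H+] = 10^(-5.18) = 6.61 × 10^-6 M
At equilibrium [HA] = 0.39 − 6.61 × 10^-6 = 3.90 × 10^-1 M
Ka = [H+][A-]/[HA] = (6.61 × 10^-6)² / 3.90 × 10^-1 = 1.1 × 10^-10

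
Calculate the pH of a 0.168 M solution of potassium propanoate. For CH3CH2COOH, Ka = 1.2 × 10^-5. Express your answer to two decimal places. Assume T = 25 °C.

CH3CH2COO- is the conjugate base of the weak acid CH3CH2COOH.
Kb = Kw/Ka = 1.0×10^-14 / 1.2 × 10^-5 = 8.33 × 10^-10
Kb = [OH-]²/(0.168 − [OH-]) = 8.33 × 10^-10
Assume [OH-] ≪ 0.168: [OH-] ≈ √(8.33 × 10^-10 × 0.168) = 1.18 × 10^-5 M
Check: 0.007% ionized — well under 5%, approximation valid.
pOH = −log(1.18 × 10^-5) = 4.93; pH = 14.00 − 4.93 = 9.07

pH = 9.07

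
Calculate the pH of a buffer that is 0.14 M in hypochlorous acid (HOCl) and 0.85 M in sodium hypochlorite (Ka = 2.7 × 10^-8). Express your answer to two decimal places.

pKa = −log(2.7 × 10^-8) = 7.569
Using pH = pKa + log([base]/[acid]) with [base]/[acid] = 0.85/0.14:
pH = 7.569 + (+0.783) = 8.35

pH = 8.35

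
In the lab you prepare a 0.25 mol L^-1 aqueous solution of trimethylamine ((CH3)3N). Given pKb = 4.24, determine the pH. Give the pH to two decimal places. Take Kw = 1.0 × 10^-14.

pH = 11.58

(CH3)3N + H2O ⇌ (CH3)3NH+ + OH-
Kb = 10^(−4.24) = 5.75 × 10^-5
Kb = x²/(0.25 − x) = 5.75 × 10^-5
Assume x ≪ 0.25: x ≈ √(5.75 × 10^-5 × 0.25) = 3.79 × 10^-3 M
Check: 1.5% ionized — well under 5%, approximation valid.
pOH = −log(3.79 × 10^-3) = 2.42; pH = 14.00 − 2.42 = 11.58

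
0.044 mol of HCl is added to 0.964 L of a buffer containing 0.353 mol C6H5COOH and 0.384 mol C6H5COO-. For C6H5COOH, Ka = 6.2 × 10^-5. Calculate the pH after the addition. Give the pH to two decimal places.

Added H+ converts C6H5COO- to C6H5COOH: C6H5COOH → 0.397 mol, C6H5COO- → 0.34 mol.
pKa = −log(6.2 × 10^-5) = 4.208
pH = pKa + log([A⁻]/[HA]) = 4.208 + log(0.34/0.397) = 4.208 -0.067

pH = 4.14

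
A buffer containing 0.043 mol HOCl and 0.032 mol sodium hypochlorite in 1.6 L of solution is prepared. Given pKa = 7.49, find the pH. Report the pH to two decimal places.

pH = 7.36

pH = pKa + log([A⁻]/[HA]) = 7.49 + log(0.032/0.043)
pH = 7.49 + (-0.128) = 7.36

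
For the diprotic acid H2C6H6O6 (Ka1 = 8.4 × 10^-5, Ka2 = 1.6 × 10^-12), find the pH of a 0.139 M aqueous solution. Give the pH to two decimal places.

Ka1 ≫ Ka2, so treat the first dissociation as the only significant source of H+.
Ka1 = x²/(0.139 − x) = 8.4 × 10^-5
x ≈ √(8.4 × 10^-5 × 0.139) = 3.42 × 10^-3 M
pH = −log(3.42 × 10^-3) = 2.47

pH = 2.47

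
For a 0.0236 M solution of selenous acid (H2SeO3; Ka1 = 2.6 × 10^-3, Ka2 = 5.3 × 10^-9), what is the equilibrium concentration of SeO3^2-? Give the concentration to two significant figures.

5.3 × 10^-9 M

First ionization gives [H+] ≈ [HSeO3-] = 6.64 × 10^-3 M.
Second step: Ka2 = [H+][SeO3^2-]/[HSeO3-] ≈ [SeO3^2-] (since [H+] ≈ [HSeO3-]).
So [SeO3^2-] ≈ Ka2.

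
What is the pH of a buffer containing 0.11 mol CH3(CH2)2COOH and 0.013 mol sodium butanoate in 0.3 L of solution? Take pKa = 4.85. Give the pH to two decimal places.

pH = 3.92

pH = pKa + log([A⁻]/[HA]) = 4.85 + log(0.013/0.11)
pH = 4.85 + (-0.927) = 3.92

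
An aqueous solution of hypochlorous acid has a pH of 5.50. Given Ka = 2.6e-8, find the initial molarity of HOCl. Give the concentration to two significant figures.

C₀ = 3.9 × 10^-4 M

[H+] = 10^(-5.50) = 3.16 × 10^-6 M = x
Ka = x²/(C₀ − x) ⇒ C₀ = x + x²/Ka
C₀ = 3.16 × 10^-6 + (3.16 × 10^-6)²/(2.6 × 10^-8) = 3.87 × 10^-4 M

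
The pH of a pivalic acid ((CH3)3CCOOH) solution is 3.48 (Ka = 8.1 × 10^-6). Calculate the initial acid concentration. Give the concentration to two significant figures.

C₀ = 1.4 × 10^-2 M

[H+] = 10^(-3.48) = 3.31 × 10^-4 M = x
Ka = x²/(C₀ − x) ⇒ C₀ = x + x²/Ka
C₀ = 3.31 × 10^-4 + (3.31 × 10^-4)²/(8.1 × 10^-6) = 1.39 × 10^-2 M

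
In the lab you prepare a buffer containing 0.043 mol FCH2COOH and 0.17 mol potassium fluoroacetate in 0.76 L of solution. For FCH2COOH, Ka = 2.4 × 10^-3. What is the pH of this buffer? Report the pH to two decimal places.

pH = 3.22

pKa = −log(2.4 × 10^-3) = 2.620
pH = pKa + log([A⁻]/[HA]) = 2.620 + log(0.17/0.043)
pH = 2.620 + (+0.597) = 3.22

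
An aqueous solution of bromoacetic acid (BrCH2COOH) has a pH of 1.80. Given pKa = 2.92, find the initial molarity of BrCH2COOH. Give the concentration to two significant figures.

C₀ = 2.2 × 10^-1 M

[H+] = 10^(-1.80) = 1.58 × 10^-2 M = x
Ka = 10^(−2.92) = 1.20 × 10^-3
Ka = x²/(C₀ − x) ⇒ C₀ = x + x²/Ka
C₀ = 1.58 × 10^-2 + (1.58 × 10^-2)²/(1.20 × 10^-3) = 2.24 × 10^-1 M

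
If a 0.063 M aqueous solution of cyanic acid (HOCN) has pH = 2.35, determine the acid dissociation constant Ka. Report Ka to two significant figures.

Ka = 3.4 × 10^-4

[H+] = 10^(-2.35) = 4.47 × 10^-3 M
At equilibrium [HA] = 0.063 − 4.47 × 10^-3 = 5.85 × 10^-2 M
Ka = [H+][A-]/[HA] = (4.47 × 10^-3)² / 5.85 × 10^-2 = 3.4 × 10^-4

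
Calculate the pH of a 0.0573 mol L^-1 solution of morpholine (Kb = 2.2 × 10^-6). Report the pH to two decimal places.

pH = 10.55

C4H8ONH + H2O ⇌ C4H8ONH2+ + OH-
From the ICE table, Kb = [OH-]²/(0.0573 − [OH-]) = 2.2 × 10^-6.
Since Kb ≪ C₀, [OH-] ≈ √(Kb·C₀) = 3.55 × 10^-4 M.
([OH-]/C₀ = 0.62% < 5%, so the approximation holds.)
pOH = 3.45, so pH = 14.00 − pOH = 10.55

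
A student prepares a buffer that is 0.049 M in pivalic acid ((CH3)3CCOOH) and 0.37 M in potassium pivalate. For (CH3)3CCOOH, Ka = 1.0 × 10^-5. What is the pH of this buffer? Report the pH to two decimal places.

pKa = −log(1.0 × 10^-5) = 5.000
Using pH = pKa + log([base]/[acid]) with [base]/[acid] = 0.37/0.049:
pH = 5.000 + (+0.878) = 5.88

pH = 5.88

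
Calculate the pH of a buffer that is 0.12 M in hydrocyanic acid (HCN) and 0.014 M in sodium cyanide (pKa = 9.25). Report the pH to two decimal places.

pH = 8.32

Using pH = pKa + log([base]/[acid]) with [base]/[acid] = 0.014/0.12:
pH = 9.25 + (-0.933) = 8.32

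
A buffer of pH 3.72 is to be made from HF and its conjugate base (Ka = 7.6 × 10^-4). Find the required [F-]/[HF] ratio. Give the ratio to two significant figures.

ratio = 4.0

pKa = -log(7.6 × 10^-4) = 3.119
pH = pKa + log(r) ⇒ log(r) = 3.72 − 3.119 = +0.601
r = [F-]/[HF] = 10^(+0.601) = 3.99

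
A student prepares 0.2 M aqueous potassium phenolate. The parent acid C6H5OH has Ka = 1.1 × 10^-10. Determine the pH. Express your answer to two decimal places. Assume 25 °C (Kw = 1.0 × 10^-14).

pH = 11.63

C6H5O- is the conjugate base of the weak acid C6H5OH.
Kb = Kw/Ka = 1.0×10^-14 / 1.1 × 10^-10 = 9.09 × 10^-5
Kb = x²/(0.2 − x) = 9.09 × 10^-5
Since Kb ≪ C₀, x ≈ √(Kb·C₀) = 4.26 × 10^-3 M.
(x/C₀ = 2.1% < 5%, so the approximation holds.)
pOH = −log(4.26 × 10^-3) = 2.37; pH = 14.00 − 2.37 = 11.63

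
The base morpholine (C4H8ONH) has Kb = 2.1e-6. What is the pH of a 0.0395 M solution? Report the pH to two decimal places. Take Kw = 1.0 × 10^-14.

pH = 10.46

C4H8ONH + H2O ⇌ C4H8ONH2+ + OH-
Let x = [OH-] at equilibrium. Kb = x²/(0.0395 − x).
Assume x ≪ 0.0395: x ≈ √(2.1 × 10^-6 × 0.0395) = 2.88 × 10^-4 M
(x/C₀ = 0.73% < 5%, so the approximation holds.)
pOH = −log(2.88 × 10^-4) = 3.54; pH = 14.00 − 3.54 = 10.46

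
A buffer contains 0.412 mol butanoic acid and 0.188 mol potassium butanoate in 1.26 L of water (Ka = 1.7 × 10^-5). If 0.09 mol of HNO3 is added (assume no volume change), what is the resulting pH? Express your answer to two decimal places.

Added H+ converts CH3(CH2)2COO- to CH3(CH2)2COOH: CH3(CH2)2COOH → 0.502 mol, CH3(CH2)2COO- → 0.098 mol.
pKa = −log(1.7 × 10^-5) = 4.770
Henderson–Hasselbalch with mole ratio 0.098/0.502: pH = 4.770 + (-0.709)

pH = 4.06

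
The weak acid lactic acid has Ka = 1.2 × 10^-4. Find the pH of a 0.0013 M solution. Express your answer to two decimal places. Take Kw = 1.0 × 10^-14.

pH = 3.47

CH3CH(OH)COOH ⇌ CH3CH(OH)COO- + H+
Let x = [H+] at equilibrium. Ka = x²/(0.0013 − x).
The 5% rule fails; solving x² + Ka·x − Ka·C₀ = 0 exactly:
x = (−Ka + √(Ka² + 4·Ka·C₀))/2 = 3.39 × 10^-4 M
pH = −log[H+] = −log(3.39 × 10^-4) = 3.47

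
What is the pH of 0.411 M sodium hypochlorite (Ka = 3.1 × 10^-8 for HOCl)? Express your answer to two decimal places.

pH = 10.56

OCl- is the conjugate base of the weak acid HOCl.
Kb = Kw/Ka = 1.0×10^-14 / 3.1 × 10^-8 = 3.23 × 10^-7
Kb = x²/(0.411 − x) = 3.23 × 10^-7
Since Kb ≪ C₀, x ≈ √(Kb·C₀) = 3.64 × 10^-4 M.
(x/C₀ = 0.089% < 5%, so the approximation holds.)
pOH = 3.44, so pH = 14.00 − pOH = 10.56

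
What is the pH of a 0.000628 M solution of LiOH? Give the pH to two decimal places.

LiOH is a strong base; [OH-] = 0.000628 M.
pOH = -log(0.000628) = 3.20
pH = 14.00 - 3.20 = 10.80

pH = 10.80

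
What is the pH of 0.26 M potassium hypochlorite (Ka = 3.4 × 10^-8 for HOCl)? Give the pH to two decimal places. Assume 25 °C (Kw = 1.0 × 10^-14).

pH = 10.44

OCl- is the conjugate base of the weak acid HOCl.
Kb = Kw/Ka = 1.0×10^-14 / 3.4 × 10^-8 = 2.94 × 10^-7
From the ICE table, Kb = [OH-]²/(0.26 − [OH-]) = 2.94 × 10^-7.
Since Kb ≪ C₀, [OH-] ≈ √(Kb·C₀) = 2.76 × 10^-4 M.
([OH-]/C₀ = 0.11% < 5%, so the approximation holds.)
pOH = 3.56, so pH = 14.00 − pOH = 10.44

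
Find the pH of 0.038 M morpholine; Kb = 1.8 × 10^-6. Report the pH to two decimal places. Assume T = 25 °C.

pH = 10.42

C4H8ONH + H2O ⇌ C4H8ONH2+ + OH-
From the ICE table, Kb = [OH-]²/(0.038 − [OH-]) = 1.8 × 10^-6.
Neglecting [OH-] in the denominator: [OH-] = √(1.8 × 10^-6 × 0.038) = 2.62 × 10^-4 M
pOH = 3.58, so pH = 14.00 − pOH = 10.42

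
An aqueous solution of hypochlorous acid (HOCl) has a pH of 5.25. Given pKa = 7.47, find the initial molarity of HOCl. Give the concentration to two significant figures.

[H+] = 10^(-5.25) = 5.62 × 10^-6 M = x
Ka = 10^(−7.47) = 3.39 × 10^-8
Ka = x²/(C₀ − x) ⇒ C₀ = x + x²/Ka
C₀ = 5.62 × 10^-6 + (5.62 × 10^-6)²/(3.39 × 10^-8) = 9.37 × 10^-4 M

C₀ = 9.4 × 10^-4 M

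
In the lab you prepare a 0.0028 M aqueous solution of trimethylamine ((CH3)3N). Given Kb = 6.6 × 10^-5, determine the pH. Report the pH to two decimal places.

(CH3)3N + H2O ⇌ (CH3)3NH+ + OH-
From the ICE table, Kb = [OH-]²/(0.0028 − [OH-]) = 6.6 × 10^-5.
The 5% rule fails; solving [OH-]² + Kb·[OH-] − Kb·C₀ = 0 exactly:
[OH-] = [−6.6e-05 + √(6.6e-05² + 7.39e-07)]/2 = 3.98 × 10^-4 M
pOH = −log(3.98 × 10^-4) = 3.40; pH = 14.00 − 3.40 = 10.60

pH = 10.60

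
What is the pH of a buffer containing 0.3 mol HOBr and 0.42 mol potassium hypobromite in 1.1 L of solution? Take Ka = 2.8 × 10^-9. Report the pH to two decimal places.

pKa = −log(2.8 × 10^-9) = 8.553
Using pH = pKa + log([base]/[acid]) with [base]/[acid] = 0.42/0.3:
pH = 8.553 + (+0.146) = 8.70

pH = 8.70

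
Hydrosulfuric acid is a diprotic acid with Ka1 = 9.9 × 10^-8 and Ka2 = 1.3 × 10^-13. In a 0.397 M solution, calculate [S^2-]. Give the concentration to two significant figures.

First ionization gives [H+] ≈ [HS-] = 1.98 × 10^-4 M.
Second step: Ka2 = [H+][S^2-]/[HS-] ≈ [S^2-] (since [H+] ≈ [HS-]).
So [S^2-] ≈ Ka2.

1.3 × 10^-13 M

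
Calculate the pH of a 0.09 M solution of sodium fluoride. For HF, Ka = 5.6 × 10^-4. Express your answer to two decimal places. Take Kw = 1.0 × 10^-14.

F- is the conjugate base of the weak acid HF.
Kb = Kw/Ka = 1.0×10^-14 / 5.6 × 10^-4 = 1.79 × 10^-11
From the ICE table, Kb = [OH-]²/(0.09 − [OH-]) = 1.79 × 10^-11.
Assume [OH-] ≪ 0.09: [OH-] ≈ √(1.79 × 10^-11 × 0.09) = 1.27 × 10^-6 M
pOH = 5.90, so pH = 14.00 − pOH = 8.10

pH = 8.10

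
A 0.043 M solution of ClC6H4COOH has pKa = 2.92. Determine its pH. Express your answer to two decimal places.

pH = 2.18

ClC6H4COOH ⇌ ClC6H4COO- + H+
Ka = 10^(−2.92) = 1.20 × 10^-3
Let x = [H+] at equilibrium. Ka = x²/(0.043 − x).
The 5% rule fails; solving x² + Ka·x − Ka·C₀ = 0 exactly:
x = (−Ka + √(Ka² + 4·Ka·C₀))/2 = 6.61 × 10^-3 M
pH = −log(6.61 × 10^-3) = 2.18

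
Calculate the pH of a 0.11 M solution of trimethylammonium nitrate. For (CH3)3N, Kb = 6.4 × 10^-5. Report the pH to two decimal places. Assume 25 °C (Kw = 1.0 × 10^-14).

pH = 5.38

(CH3)3NH+ is the conjugate acid of the weak base (CH3)3N.
Ka = Kw/Kb = 1.0×10^-14 / 6.4 × 10^-5 = 1.56 × 10^-10
From the ICE table, Ka = x²/(0.11 − x) = 1.56 × 10^-10.
Assume x ≪ 0.11: x ≈ √(1.56 × 10^-10 × 0.11) = 4.14 × 10^-6 M
(x/C₀ = 0.0038% < 5%, so the approximation holds.)
pH = −log(4.14 × 10^-6) = 5.38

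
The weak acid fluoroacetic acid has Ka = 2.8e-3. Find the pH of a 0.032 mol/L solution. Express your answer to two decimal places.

pH = 2.09

FCH2COOH ⇌ FCH2COO- + H+
Ka = [H+]²/(0.032 − [H+]) = 2.8 × 10^-3
The 5% rule fails; solving [H+]² + Ka·[H+] − Ka·C₀ = 0 exactly:
[H+] = [−0.0028 + √(0.0028² + 0.000358)]/2 = 8.17 × 10^-3 M
pH = −log(8.17 × 10^-3) = 2.09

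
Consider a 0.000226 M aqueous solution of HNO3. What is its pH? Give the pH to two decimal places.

HNO3 is a strong acid and dissociates completely, so [H+] = 0.000226 M.
pH = -log(0.000226) = 3.65

pH = 3.65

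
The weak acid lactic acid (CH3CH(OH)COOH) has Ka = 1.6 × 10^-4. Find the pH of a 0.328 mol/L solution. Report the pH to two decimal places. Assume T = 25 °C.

pH = 2.14

CH3CH(OH)COOH ⇌ CH3CH(OH)COO- + H+
Ka = [H+]²/(0.328 − [H+]) = 1.6 × 10^-4
Assume [H+] ≪ 0.328: [H+] ≈ √(1.6 × 10^-4 × 0.328) = 7.24 × 10^-3 M
Check: 2.2% ionized — well under 5%, approximation valid.
pH = −log(7.24 × 10^-3) = 2.14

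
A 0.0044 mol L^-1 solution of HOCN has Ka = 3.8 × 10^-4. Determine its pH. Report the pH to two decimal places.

HOCN ⇌ OCN- + H+
Ka = [H+]²/(0.0044 − [H+]) = 3.8 × 10^-4
Here C₀/Ka ≈ 11.6, so the small-[H+] approximation fails. Use the quadratic:
[H+] = [−0.00038 + √(0.00038² + 6.69e-06)]/2 = 1.12 × 10^-3 M
pH = −log(1.12 × 10^-3) = 2.95

pH = 2.95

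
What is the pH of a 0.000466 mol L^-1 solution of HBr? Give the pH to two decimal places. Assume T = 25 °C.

HBr is a strong acid and dissociates completely, so [H+] = 0.000466 M.
pH = -log(0.000466) = 3.33

pH = 3.33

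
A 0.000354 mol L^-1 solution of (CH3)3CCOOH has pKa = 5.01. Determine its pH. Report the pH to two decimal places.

pH = 4.27

(CH3)3CCOOH ⇌ (CH3)3CCOO- + H+
Ka = 10^(−5.01) = 9.77 × 10^-6
Ka = [H+]²/(0.000354 − [H+]) = 9.77 × 10^-6
Here C₀/Ka ≈ 36.2, so the small-[H+] approximation fails. Use the quadratic:
[H+] = (−Ka + √(Ka² + 4·Ka·C₀))/2 = 5.41 × 10^-5 M
pH = −log(5.41 × 10^-5) = 4.27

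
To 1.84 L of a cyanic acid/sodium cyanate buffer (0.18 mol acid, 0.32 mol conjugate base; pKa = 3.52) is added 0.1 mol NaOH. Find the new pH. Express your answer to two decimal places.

After neutralization: n(HOCN) = 0.08 mol, n(OCN-) = 0.42 mol.
pH = pKa + log([A⁻]/[HA]) = 3.52 + log(0.42/0.08) = 3.52 +0.720

pH = 4.24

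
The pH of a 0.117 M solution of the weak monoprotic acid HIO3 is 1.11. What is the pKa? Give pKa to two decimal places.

pKa = 0.82

[H+] = 10^(-1.11) = 7.76 × 10^-2 M
At equilibrium [HA] = 0.117 − 7.76 × 10^-2 = 3.94 × 10^-2 M
Ka = [H+][A-]/[HA] = (7.76 × 10^-2)² / 3.94 × 10^-2 = 1.53 × 10^-1
pKa = -log(1.53 × 10^-1) = 0.82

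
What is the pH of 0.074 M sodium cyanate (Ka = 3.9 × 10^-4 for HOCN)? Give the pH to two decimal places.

OCN- is the conjugate base of the weak acid HOCN.
Kb = Kw/Ka = 1.0×10^-14 / 3.9 × 10^-4 = 2.56 × 10^-11
From the ICE table, Kb = x²/(0.074 − x) = 2.56 × 10^-11.
Neglecting x in the denominator: x = √(2.56 × 10^-11 × 0.074) = 1.38 × 10^-6 M
(x/C₀ = 0.0019% < 5%, so the approximation holds.)
pOH = 5.86, so pH = 14.00 − pOH = 8.14

pH = 8.14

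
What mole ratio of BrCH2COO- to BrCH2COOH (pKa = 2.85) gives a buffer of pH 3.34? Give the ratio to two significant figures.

pH = pKa + log(r) ⇒ log(r) = 3.34 − 2.85 = +0.49
r = [BrCH2COO-]/[BrCH2COOH] = 10^(+0.49) = 3.09

ratio = 3.1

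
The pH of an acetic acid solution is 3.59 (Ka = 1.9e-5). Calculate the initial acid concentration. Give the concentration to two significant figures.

[H+] = 10^(-3.59) = 2.57 × 10^-4 M = x
Ka = x²/(C₀ − x) ⇒ C₀ = x + x²/Ka
C₀ = 2.57 × 10^-4 + (2.57 × 10^-4)²/(1.9 × 10^-5) = 3.73 × 10^-3 M

C₀ = 3.7 × 10^-3 M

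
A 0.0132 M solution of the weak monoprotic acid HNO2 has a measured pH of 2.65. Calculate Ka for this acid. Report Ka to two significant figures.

[H+] = 10^(-2.65) = 2.24 × 10^-3 M
At equilibrium [HA] = 0.0132 − 2.24 × 10^-3 = 1.10 × 10^-2 M
Ka = [H+][A-]/[HA] = (2.24 × 10^-3)² / 1.10 × 10^-2 = 4.6 × 10^-4

Ka = 4.6 × 10^-4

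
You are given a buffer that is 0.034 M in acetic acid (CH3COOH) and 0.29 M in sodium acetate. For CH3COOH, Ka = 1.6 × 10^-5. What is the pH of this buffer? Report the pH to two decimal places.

pH = 5.73

pKa = −log(1.6 × 10^-5) = 4.796
Henderson–Hasselbalch: pH = pKa + log([CH3COO-]/[CH3COOH]) = 4.796 + log(0.29/0.034)
pH = 4.796 + (+0.931) = 5.73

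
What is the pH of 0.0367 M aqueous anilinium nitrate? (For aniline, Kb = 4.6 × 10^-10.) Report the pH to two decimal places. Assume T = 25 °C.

C6H5NH3+ is the conjugate acid of the weak base C6H5NH2.
Ka = Kw/Kb = 1.0×10^-14 / 4.6 × 10^-10 = 2.17 × 10^-5
From the ICE table, Ka = x²/(0.0367 − x) = 2.17 × 10^-5.
Assume x ≪ 0.0367: x ≈ √(2.17 × 10^-5 × 0.0367) = 8.92 × 10^-4 M
pH = −log(8.92 × 10^-4) = 3.05

pH = 3.05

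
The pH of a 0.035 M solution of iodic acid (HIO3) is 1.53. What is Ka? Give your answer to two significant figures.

Ka = 1.6 × 10^-1

[H+] = 10^(-1.53) = 2.95 × 10^-2 M
At equilibrium [HA] = 0.035 − 2.95 × 10^-2 = 5.50 × 10^-3 M
Ka = [H+][A-]/[HA] = (2.95 × 10^-2)² / 5.50 × 10^-3 = 1.6 × 10^-1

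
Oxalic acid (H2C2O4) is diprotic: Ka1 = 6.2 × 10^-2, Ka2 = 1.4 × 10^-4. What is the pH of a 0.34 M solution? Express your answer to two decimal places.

Since Ka1 ≫ Ka2, the first ionization dominates [H+].
Ka1 = x²/(0.34 − x) = 6.2 × 10^-2
Solving the quadratic: x = (−Ka1 + √(Ka1² + 4·Ka1·C₀))/2 = 1.17 × 10^-1 M
pH = −log(1.17 × 10^-1) = 0.93

pH = 0.93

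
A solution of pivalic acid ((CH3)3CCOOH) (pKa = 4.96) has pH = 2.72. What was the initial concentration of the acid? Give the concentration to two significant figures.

[H+] = 10^(-2.72) = 1.91 × 10^-3 M = x
Ka = 10^(−4.96) = 1.10 × 10^-5
Ka = x²/(C₀ − x) ⇒ C₀ = x + x²/Ka
C₀ = 1.91 × 10^-3 + (1.91 × 10^-3)²/(1.10 × 10^-5) = 3.34 × 10^-1 M

C₀ = 3.3 × 10^-1 M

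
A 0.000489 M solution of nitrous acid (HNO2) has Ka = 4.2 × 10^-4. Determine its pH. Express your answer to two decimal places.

HNO2 ⇌ NO2- + H+
From the ICE table, Ka = [H+]²/(0.000489 − [H+]) = 4.2 × 10^-4.
[H+] is not negligible relative to C₀; solve [H+]² + 0.00042·[H+] − 2.05e-07 = 0.
[H+] = [−0.00042 + √(0.00042² + 8.22e-07)]/2 = 2.89 × 10^-4 M
pH = −log(2.89 × 10^-4) = 3.54

pH = 3.54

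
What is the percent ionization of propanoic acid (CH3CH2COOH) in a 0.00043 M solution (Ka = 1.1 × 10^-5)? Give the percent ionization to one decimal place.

14.8%

CH3CH2COOH ⇌ CH3CH2COO- + H+; let x = [H+] at equilibrium.
Ka = x²/(C₀ − x); solving the quadratic gives x = 6.35 × 10^-5 M.
Fraction ionized = 6.35 × 10^-5 / 0.00043 = 0.1477 → 14.8%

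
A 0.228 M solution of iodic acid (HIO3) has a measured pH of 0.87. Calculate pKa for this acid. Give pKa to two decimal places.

[H+] = 10^(-0.87) = 1.35 × 10^-1 M
At equilibrium [HA] = 0.228 − 1.35 × 10^-1 = 9.30 × 10^-2 M
Ka = [H+][A-]/[HA] = (1.35 × 10^-1)² / 9.30 × 10^-2 = 1.96 × 10^-1
pKa = -log(1.96 × 10^-1) = 0.71

pKa = 0.71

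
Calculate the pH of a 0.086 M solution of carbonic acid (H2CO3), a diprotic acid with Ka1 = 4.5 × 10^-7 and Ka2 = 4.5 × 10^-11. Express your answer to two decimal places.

pH = 3.71

Since Ka1 ≫ Ka2, the first ionization dominates [H+].
Ka1 = x²/(0.086 − x) = 4.5 × 10^-7
x ≈ √(4.5 × 10^-7 × 0.086) = 1.97 × 10^-4 M
pH = −log(1.97 × 10^-4) = 3.71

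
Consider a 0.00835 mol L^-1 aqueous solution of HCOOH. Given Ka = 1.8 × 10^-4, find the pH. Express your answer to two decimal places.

pH = 2.94

HCOOH ⇌ HCOO- + H+
Ka = [H+]²/(0.00835 − [H+]) = 1.8 × 10^-4
The 5% rule fails; solving [H+]² + Ka·[H+] − Ka·C₀ = 0 exactly:
[H+] = (−Ka + √(Ka² + 4·Ka·C₀))/2 = 1.14 × 10^-3 M
pH = −log(1.14 × 10^-3) = 2.94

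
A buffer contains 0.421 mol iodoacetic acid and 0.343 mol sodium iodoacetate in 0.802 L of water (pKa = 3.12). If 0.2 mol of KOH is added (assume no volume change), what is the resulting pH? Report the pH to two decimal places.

OH- converts ICH2COOH to ICH2COO-: ICH2COOH → 0.221 mol, ICH2COO- → 0.543 mol.
Henderson–Hasselbalch with mole ratio 0.543/0.221: pH = 3.12 + (+0.390)

pH = 3.51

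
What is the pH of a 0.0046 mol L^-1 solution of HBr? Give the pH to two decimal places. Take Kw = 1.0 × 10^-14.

pH = 2.34

HBr is a strong acid and dissociates completely, so [H+] = 0.0046 M.
pH = -log(0.0046) = 2.34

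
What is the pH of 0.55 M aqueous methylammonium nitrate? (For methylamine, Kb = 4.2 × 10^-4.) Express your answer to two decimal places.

pH = 5.44

CH3NH3+ is the conjugate acid of the weak base CH3NH2.
Ka = Kw/Kb = 1.0×10^-14 / 4.2 × 10^-4 = 2.38 × 10^-11
Ka = [H+]²/(0.55 − [H+]) = 2.38 × 10^-11
Assume [H+] ≪ 0.55: [H+] ≈ √(2.38 × 10^-11 × 0.55) = 3.62 × 10^-6 M
([H+]/C₀ = 0.00066% < 5%, so the approximation holds.)
pH = −log(3.62 × 10^-6) = 5.44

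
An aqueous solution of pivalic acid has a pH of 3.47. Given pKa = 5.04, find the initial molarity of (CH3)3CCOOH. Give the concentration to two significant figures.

C₀ = 1.3 × 10^-2 M

[H+] = 10^(-3.47) = 3.39 × 10^-4 M = x
Ka = 10^(−5.04) = 9.12 × 10^-6
Ka = x²/(C₀ − x) ⇒ C₀ = x + x²/Ka
C₀ = 3.39 × 10^-4 + (3.39 × 10^-4)²/(9.12 × 10^-6) = 1.29 × 10^-2 M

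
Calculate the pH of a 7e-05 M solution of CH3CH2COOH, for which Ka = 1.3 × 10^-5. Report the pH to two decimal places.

pH = 4.61

CH3CH2COOH ⇌ CH3CH2COO- + H+
From the ICE table, Ka = [H+]²/(7e-05 − [H+]) = 1.3 × 10^-5.
The 5% rule fails; solving [H+]² + Ka·[H+] − Ka·C₀ = 0 exactly:
[H+] = (−Ka + √(Ka² + 4·Ka·C₀))/2 = 2.44 × 10^-5 M
pH = −log(2.44 × 10^-5) = 4.61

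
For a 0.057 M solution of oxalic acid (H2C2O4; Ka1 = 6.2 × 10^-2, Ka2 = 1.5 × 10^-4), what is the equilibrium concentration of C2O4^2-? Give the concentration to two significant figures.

1.5 × 10^-4 M

First ionization gives [H+] ≈ [HC2O4-] = 3.60 × 10^-2 M.
Second step: Ka2 = [H+][C2O4^2-]/[HC2O4-] ≈ [C2O4^2-] (since [H+] ≈ [HC2O4-]).
So [C2O4^2-] ≈ Ka2.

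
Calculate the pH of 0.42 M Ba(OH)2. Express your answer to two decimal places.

pH = 13.92

Ba(OH)2 is a strong base (each formula unit releases 2 OH-); [OH-] = 0.84 M.
pOH = -log(0.84) = 0.08
pH = 14.00 - 0.08 = 13.92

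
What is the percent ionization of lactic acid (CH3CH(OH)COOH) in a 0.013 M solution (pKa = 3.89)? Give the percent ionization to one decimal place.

CH3CH(OH)COOH ⇌ CH3CH(OH)COO- + H+; let x = [H+] at equilibrium.
Ka = 10^(−3.89) = 1.29 × 10^-4
Ka = x²/(C₀ − x); solving the quadratic gives x = 1.23 × 10^-3 M.
% ionization = x/C₀ × 100% = 1.23 × 10^-3/0.013 × 100% = 9.5%

9.5%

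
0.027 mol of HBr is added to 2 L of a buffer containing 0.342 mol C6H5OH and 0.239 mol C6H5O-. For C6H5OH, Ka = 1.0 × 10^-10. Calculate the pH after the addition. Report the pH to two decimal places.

After neutralization: n(C6H5OH) = 0.369 mol, n(C6H5O-) = 0.212 mol.
pKa = −log(1.0 × 10^-10) = 10.000
pH = pKa + log(n_C6H5O-/n_C6H5OH) = 10.000 + log(0.212/0.369) = 10.000 + (-0.241)

pH = 9.76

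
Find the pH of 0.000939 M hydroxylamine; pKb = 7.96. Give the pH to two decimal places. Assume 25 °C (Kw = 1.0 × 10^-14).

pH = 8.51

NH2OH + H2O ⇌ NH3OH+ + OH-
Kb = 10^(−7.96) = 1.10 × 10^-8
Let x = [OH-] at equilibrium. Kb = x²/(0.000939 − x).
Since Kb ≪ C₀, x ≈ √(Kb·C₀) = 3.21 × 10^-6 M.
(x/C₀ = 0.34% < 5%, so the approximation holds.)
pOH = 5.49, so pH = 14.00 − pOH = 8.51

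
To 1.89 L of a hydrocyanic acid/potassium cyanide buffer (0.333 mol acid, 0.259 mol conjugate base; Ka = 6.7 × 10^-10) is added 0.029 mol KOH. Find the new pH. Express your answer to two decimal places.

pH = 9.15

After neutralization: n(HCN) = 0.304 mol, n(CN-) = 0.288 mol.
pKa = −log(6.7 × 10^-10) = 9.174
pH = pKa + log(n_CN-/n_HCN) = 9.174 + log(0.288/0.304) = 9.174 + (-0.023)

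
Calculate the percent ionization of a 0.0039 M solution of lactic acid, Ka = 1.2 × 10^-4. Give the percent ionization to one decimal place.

16.1%

CH3CH(OH)COOH ⇌ CH3CH(OH)COO- + H+; let x = [H+] at equilibrium.
Ka = x²/(C₀ − x); solving the quadratic gives x = 6.27 × 10^-4 M.
% ionization = x/C₀ × 100% = 6.27 × 10^-4/0.0039 × 100% = 16.1%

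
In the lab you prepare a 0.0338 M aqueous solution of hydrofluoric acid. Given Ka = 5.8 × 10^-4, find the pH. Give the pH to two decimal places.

HF ⇌ F- + H+
From the ICE table, Ka = [H+]²/(0.0338 − [H+]) = 5.8 × 10^-4.
[H+] is not negligible relative to C₀; solve [H+]² + 0.00058·[H+] − 1.96e-05 = 0.
[H+] = [−0.00058 + √(0.00058² + 7.84e-05)]/2 = 4.15 × 10^-3 M
pH = −log(4.15 × 10^-3) = 2.38

pH = 2.38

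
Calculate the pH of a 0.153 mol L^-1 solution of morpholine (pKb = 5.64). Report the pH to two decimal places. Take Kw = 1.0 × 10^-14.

pH = 10.77

C4H8ONH + H2O ⇌ C4H8ONH2+ + OH-
Kb = 10^(−5.64) = 2.29 × 10^-6
From the ICE table, Kb = x²/(0.153 − x) = 2.29 × 10^-6.
Neglecting x in the denominator: x = √(2.29 × 10^-6 × 0.153) = 5.92 × 10^-4 M
pOH = −log(5.92 × 10^-4) = 3.23; pH = 14.00 − 3.23 = 10.77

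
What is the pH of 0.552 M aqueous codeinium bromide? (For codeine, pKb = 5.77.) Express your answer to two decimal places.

C18H22NO3+ is the conjugate acid of the weak base C18H21NO3.
Kb = 10^(−5.77) = 1.70 × 10^-6
Ka = Kw/Kb = 1.0×10^-14 / 1.70 × 10^-6 = 5.88 × 10^-9
Ka = [H+]²/(0.552 − [H+]) = 5.88 × 10^-9
Neglecting [H+] in the denominator: [H+] = √(5.88 × 10^-9 × 0.552) = 5.70 × 10^-5 M
Check: 0.01% ionized — well under 5%, approximation valid.
pH = −log[H+] = −log(5.70 × 10^-5) = 4.24

pH = 4.24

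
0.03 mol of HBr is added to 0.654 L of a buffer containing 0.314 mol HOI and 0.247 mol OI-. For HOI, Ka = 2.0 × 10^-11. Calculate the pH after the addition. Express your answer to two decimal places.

Added H+ converts OI- to HOI: HOI → 0.344 mol, OI- → 0.217 mol.
pKa = −log(2.0 × 10^-11) = 10.699
Henderson–Hasselbalch with mole ratio 0.217/0.344: pH = 10.699 + (-0.200)

pH = 10.50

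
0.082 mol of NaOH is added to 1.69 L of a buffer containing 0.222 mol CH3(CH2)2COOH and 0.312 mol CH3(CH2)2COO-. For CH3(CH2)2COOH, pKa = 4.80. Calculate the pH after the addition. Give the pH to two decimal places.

OH- converts CH3(CH2)2COOH to CH3(CH2)2COO-: CH3(CH2)2COOH → 0.14 mol, CH3(CH2)2COO- → 0.394 mol.
Henderson–Hasselbalch with mole ratio 0.394/0.14: pH = 4.80 + (+0.449)

pH = 5.25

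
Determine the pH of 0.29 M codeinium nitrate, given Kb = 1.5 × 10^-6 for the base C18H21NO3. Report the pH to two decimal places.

pH = 4.36

C18H22NO3+ is the conjugate acid of the weak base C18H21NO3.
Ka = Kw/Kb = 1.0×10^-14 / 1.5 × 10^-6 = 6.67 × 10^-9
From the ICE table, Ka = [H+]²/(0.29 − [H+]) = 6.67 × 10^-9.
Neglecting [H+] in the denominator: [H+] = √(6.67 × 10^-9 × 0.29) = 4.40 × 10^-5 M
pH = −log[H+] = −log(4.40 × 10^-5) = 4.36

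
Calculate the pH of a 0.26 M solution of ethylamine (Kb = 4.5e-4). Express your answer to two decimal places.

pH = 12.03

C2H5NH2 + H2O ⇌ C2H5NH3+ + OH-
From the ICE table, Kb = x²/(0.26 − x) = 4.5 × 10^-4.
Since Kb ≪ C₀, x ≈ √(Kb·C₀) = 1.08 × 10^-2 M.
Check: 4.2% ionized — well under 5%, approximation valid.
pOH = 1.97, so pH = 14.00 − pOH = 12.03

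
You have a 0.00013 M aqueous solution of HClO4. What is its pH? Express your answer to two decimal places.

pH = 3.89

HClO4 is a strong acid and dissociates completely, so [H+] = 0.00013 M.
pH = -log(0.00013) = 3.89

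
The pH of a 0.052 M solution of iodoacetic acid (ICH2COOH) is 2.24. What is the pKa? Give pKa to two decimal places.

pKa = 3.15

[H+] = 10^(-2.24) = 5.75 × 10^-3 M
At equilibrium [HA] = 0.052 − 5.75 × 10^-3 = 4.62 × 10^-2 M
Ka = [H+][A-]/[HA] = (5.75 × 10^-3)² / 4.62 × 10^-2 = 7.16 × 10^-4
pKa = -log(7.16 × 10^-4) = 3.15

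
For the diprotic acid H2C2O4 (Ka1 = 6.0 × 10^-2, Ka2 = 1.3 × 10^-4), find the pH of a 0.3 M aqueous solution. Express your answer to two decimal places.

pH = 0.97

Since Ka1 ≫ Ka2, the first ionization dominates [H+].
Ka1 = x²/(0.3 − x) = 6.0 × 10^-2
Solving the quadratic: x = (−Ka1 + √(Ka1² + 4·Ka1·C₀))/2 = 1.07 × 10^-1 M
pH = −log(1.07 × 10^-1) = 0.97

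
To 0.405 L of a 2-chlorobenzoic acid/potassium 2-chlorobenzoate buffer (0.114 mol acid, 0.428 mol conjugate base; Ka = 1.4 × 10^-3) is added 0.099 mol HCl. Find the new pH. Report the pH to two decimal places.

pH = 3.04

After neutralization: n(ClC6H4COOH) = 0.213 mol, n(ClC6H4COO-) = 0.329 mol.
pKa = −log(1.4 × 10^-3) = 2.854
pH = pKa + log([A⁻]/[HA]) = 2.854 + log(0.329/0.213) = 2.854 +0.189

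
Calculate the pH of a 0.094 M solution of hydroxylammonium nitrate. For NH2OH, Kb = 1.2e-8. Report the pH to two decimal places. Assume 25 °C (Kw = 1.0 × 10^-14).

NH3OH+ is the conjugate acid of the weak base NH2OH.
Ka = Kw/Kb = 1.0×10^-14 / 1.2 × 10^-8 = 8.33 × 10^-7
Let x = [H+] at equilibrium. Ka = x²/(0.094 − x).
Assume x ≪ 0.094: x ≈ √(8.33 × 10^-7 × 0.094) = 2.80 × 10^-4 M
(x/C₀ = 0.3% < 5%, so the approximation holds.)
pH = −log[H+] = −log(2.80 × 10^-4) = 3.55

pH = 3.55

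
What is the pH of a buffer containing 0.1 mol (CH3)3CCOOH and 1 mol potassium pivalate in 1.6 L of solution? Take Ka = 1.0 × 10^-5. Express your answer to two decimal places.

pH = 6.00

pKa = −log(1.0 × 10^-5) = 5.000
Using pH = pKa + log([base]/[acid]) with [base]/[acid] = 1/0.1:
pH = 5.000 + (+1.000) = 6.00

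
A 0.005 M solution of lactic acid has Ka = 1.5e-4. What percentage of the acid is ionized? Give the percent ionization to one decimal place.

15.9%

CH3CH(OH)COOH ⇌ CH3CH(OH)COO- + H+; let x = [H+] at equilibrium.
Solve x² + 0.00015x − 7.5e-07 = 0 → x = 7.94 × 10^-4 M
Fraction ionized = 7.94 × 10^-4 / 0.005 = 0.1588 → 15.9%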